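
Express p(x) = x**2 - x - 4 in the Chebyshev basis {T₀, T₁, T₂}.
(-7/2)T₀ - T₁ + (1/2)T₂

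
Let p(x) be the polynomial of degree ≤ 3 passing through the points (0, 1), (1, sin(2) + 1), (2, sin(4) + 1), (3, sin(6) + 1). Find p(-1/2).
-35*sin(2)/16 + 21*sin(4)/16 - 5*sin(6)/16 + 1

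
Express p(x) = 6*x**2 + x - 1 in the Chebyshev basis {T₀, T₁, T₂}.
(2)T₀ + T₁ + (3)T₂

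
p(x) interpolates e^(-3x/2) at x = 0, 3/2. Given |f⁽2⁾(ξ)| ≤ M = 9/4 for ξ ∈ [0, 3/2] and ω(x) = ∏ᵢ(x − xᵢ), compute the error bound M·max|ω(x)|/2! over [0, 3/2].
81/128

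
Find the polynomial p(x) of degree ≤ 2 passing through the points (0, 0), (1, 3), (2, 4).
-x**2 + 4*x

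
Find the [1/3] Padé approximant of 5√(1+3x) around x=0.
(105*x/8 + 5)/(27*x**3/64 - 9*x**2/16 + 9*x/8 + 1)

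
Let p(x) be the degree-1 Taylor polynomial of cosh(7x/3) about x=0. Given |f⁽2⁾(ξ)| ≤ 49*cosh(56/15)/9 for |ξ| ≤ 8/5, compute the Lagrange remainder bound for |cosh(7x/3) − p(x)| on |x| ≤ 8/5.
1568*cosh(56/15)/225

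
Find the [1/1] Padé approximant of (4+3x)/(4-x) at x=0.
(3*x/4 + 1)/(1 - x/4)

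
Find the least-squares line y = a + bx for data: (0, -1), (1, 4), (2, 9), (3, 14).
a = -1, b = 5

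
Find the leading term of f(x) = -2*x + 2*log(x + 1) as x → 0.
-x**2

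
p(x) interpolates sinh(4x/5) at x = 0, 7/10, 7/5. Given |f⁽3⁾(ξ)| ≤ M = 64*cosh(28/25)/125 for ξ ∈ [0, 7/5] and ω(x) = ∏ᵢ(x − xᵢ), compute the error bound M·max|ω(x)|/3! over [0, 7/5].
2744*sqrt(3)*cosh(28/25)/421875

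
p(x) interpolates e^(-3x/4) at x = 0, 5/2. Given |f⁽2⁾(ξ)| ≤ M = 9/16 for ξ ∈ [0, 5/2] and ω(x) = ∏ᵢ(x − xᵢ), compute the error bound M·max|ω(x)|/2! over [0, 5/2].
225/512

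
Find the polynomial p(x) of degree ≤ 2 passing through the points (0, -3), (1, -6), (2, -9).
-3*x - 3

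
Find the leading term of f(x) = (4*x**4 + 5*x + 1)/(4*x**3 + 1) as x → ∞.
x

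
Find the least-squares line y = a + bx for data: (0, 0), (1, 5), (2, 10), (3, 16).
a = -1/5, b = 53/10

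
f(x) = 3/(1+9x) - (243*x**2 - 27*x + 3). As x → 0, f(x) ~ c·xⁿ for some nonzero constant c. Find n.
3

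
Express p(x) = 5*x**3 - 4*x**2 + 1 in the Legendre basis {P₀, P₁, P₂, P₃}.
(-1/3)P₀ + (3)P₁ + (-8/3)P₂ + (2)P₃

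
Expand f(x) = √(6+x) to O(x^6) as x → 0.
sqrt(6) + sqrt(6)*x/12 - sqrt(6)*x**2/288 + sqrt(6)*x**3/3456 - 5*sqrt(6)*x**4/165888 + 7*sqrt(6)*x**5/1990656 + O(x**6)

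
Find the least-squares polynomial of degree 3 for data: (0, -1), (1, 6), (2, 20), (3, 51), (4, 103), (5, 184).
-8/9 + (850/189)x + (107/126)x² + (61/54)x³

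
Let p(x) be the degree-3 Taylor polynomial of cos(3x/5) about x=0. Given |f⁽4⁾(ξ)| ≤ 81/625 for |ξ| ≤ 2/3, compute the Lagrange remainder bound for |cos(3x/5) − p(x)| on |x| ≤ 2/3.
2/1875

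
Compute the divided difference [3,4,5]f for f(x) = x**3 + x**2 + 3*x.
13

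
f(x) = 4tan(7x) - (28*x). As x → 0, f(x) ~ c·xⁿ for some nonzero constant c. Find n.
3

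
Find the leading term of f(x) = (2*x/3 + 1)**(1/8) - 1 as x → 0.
x/12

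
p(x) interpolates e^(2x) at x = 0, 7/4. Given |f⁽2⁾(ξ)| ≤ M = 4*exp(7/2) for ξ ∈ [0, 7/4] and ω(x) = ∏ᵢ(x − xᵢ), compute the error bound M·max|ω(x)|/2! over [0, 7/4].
49*exp(7/2)/32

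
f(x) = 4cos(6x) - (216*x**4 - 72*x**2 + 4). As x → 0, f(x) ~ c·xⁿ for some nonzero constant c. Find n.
6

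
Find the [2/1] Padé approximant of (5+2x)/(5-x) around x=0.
(2*x/5 + 1)/(1 - x/5)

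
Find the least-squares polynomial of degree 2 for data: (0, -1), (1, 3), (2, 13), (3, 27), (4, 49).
-31/35 + (34/35)x + (20/7)x²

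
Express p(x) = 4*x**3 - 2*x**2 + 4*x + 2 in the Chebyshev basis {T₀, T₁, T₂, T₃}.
T₀ + (7)T₁ - T₂ + T₃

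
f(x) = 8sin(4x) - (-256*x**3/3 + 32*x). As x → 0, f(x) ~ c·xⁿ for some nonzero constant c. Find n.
5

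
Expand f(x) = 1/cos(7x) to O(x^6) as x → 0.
1 + 49*x**2/2 + 12005*x**4/24 + O(x**6)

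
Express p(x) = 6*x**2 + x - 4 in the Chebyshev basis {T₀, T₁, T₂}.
-T₀ + T₁ + (3)T₂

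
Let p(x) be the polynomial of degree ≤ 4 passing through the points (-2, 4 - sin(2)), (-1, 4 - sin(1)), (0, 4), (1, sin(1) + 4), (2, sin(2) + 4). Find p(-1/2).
-5*sin(1)/8 + sin(2)/16 + 4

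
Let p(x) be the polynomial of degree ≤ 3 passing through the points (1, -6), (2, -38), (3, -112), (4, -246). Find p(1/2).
-1/8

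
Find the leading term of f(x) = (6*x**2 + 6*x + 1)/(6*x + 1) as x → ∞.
x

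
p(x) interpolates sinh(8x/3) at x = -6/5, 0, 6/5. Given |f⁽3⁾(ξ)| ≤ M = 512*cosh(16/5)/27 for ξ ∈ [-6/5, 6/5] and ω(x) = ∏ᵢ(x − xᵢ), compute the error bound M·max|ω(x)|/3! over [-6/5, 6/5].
4096*sqrt(3)*cosh(16/5)/3375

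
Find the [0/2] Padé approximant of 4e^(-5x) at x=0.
4/(25*x**2/2 + 5*x + 1)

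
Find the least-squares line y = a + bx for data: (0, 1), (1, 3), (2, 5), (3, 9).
a = 3/5, b = 13/5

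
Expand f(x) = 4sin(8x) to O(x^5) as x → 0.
32*x - 1024*x**3/3 + O(x**5)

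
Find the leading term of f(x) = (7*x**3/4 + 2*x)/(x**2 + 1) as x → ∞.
7*x/4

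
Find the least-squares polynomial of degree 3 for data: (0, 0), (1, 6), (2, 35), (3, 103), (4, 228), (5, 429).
-1/9 + (523/378)x + (533/252)x² + (319/108)x³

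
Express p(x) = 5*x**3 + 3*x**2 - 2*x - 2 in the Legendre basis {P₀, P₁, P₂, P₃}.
-P₀ + P₁ + (2)P₂ + (2)P₃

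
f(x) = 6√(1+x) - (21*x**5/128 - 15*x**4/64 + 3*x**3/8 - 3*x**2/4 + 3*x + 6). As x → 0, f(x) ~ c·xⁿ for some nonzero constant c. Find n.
6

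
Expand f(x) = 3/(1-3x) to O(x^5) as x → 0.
3 + 9*x + 27*x**2 + 81*x**3 + 243*x**4 + O(x**5)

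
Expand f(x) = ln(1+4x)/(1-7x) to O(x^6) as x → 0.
4*x + 20*x**2 + 484*x**3/3 + 3196*x**4/3 + 114932*x**5/15 + O(x**6)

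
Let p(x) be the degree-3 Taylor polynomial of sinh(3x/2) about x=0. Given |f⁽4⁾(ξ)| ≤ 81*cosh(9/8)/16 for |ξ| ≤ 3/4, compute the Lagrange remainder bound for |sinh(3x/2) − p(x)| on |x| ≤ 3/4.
2187*cosh(9/8)/32768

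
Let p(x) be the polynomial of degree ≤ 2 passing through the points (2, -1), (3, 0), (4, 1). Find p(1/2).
-5/2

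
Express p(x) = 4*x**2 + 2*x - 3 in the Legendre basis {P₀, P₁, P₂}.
(-5/3)P₀ + (2)P₁ + (8/3)P₂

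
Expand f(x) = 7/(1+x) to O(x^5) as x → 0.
7 - 7*x + 7*x**2 - 7*x**3 + 7*x**4 + O(x**5)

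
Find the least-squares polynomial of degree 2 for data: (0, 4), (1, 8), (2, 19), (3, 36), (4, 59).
136/35 + (43/35)x + (22/7)x²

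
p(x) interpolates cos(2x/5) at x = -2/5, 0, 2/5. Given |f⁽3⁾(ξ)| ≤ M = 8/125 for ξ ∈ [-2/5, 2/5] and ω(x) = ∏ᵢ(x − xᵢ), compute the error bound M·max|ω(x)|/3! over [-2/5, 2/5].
64*sqrt(3)/421875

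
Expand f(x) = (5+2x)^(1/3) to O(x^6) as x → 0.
5**(1/3) + 2*5**(1/3)*x/15 - 4*5**(1/3)*x**2/225 + 8*5**(1/3)*x**3/2025 - 32*5**(1/3)*x**4/30375 + 704*5**(1/3)*x**5/2278125 + O(x**6)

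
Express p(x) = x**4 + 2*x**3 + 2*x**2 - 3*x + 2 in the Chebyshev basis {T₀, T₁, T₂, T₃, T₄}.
(27/8)T₀ + (-3/2)T₁ + (3/2)T₂ + (1/2)T₃ + (1/8)T₄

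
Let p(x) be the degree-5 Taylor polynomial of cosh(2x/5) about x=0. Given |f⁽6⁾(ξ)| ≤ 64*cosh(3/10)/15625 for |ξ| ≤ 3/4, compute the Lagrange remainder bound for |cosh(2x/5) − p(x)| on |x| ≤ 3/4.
81*cosh(3/10)/80000000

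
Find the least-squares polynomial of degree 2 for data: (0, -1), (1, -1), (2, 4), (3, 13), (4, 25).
-6/5 + (-7/5)x + (2)x²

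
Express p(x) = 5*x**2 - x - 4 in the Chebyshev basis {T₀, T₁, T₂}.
(-3/2)T₀ - T₁ + (5/2)T₂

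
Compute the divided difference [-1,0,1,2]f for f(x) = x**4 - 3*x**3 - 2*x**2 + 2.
-1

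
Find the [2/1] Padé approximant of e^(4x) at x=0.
(8*x**2/3 + 8*x/3 + 1)/(1 - 4*x/3)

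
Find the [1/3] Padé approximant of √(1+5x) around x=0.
(35*x/8 + 1)/(125*x**3/64 - 25*x**2/16 + 15*x/8 + 1)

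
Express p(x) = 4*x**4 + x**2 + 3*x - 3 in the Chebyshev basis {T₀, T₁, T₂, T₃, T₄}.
-T₀ + (3)T₁ + (5/2)T₂ + (1/2)T₄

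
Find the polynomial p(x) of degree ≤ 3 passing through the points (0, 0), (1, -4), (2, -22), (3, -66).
-2*x**3 - x**2 - x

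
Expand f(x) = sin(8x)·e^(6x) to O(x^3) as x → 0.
8*x + 48*x**2 + O(x**3)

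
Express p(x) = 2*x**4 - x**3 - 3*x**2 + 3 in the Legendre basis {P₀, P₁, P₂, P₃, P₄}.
(12/5)P₀ + (-3/5)P₁ + (-6/7)P₂ + (-2/5)P₃ + (16/35)P₄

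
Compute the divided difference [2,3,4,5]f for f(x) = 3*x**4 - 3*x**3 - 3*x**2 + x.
39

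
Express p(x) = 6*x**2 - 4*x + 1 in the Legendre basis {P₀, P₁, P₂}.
(3)P₀ + (-4)P₁ + (4)P₂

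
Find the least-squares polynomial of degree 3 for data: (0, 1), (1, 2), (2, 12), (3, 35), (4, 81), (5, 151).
22/21 + (-187/126)x + (121/84)x² + (35/36)x³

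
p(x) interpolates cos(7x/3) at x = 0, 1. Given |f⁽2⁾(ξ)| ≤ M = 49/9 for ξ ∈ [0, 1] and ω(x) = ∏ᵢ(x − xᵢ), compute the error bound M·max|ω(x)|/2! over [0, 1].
49/72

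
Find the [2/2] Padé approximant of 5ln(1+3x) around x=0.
15*x*(3*x + 2)/(2*(3*x**2/2 + 3*x + 1))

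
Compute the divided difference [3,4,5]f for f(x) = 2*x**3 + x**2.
25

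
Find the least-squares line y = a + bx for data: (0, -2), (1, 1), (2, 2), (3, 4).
a = -8/5, b = 19/10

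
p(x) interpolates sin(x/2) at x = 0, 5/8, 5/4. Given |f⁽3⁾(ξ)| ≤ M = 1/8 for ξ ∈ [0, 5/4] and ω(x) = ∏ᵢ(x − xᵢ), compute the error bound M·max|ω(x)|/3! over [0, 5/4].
125*sqrt(3)/110592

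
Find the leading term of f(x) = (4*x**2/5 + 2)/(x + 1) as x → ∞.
4*x/5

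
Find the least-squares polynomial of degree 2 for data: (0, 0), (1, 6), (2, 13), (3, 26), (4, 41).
8/35 + (117/35)x + (12/7)x²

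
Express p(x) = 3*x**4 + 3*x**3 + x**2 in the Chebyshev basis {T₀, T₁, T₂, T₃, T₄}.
(13/8)T₀ + (9/4)T₁ + (2)T₂ + (3/4)T₃ + (3/8)T₄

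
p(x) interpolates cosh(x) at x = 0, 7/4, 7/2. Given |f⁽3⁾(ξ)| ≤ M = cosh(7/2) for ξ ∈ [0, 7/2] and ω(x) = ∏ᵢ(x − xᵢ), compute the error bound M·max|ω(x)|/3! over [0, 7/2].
343*sqrt(3)*cosh(7/2)/1728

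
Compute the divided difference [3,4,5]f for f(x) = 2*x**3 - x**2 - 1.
23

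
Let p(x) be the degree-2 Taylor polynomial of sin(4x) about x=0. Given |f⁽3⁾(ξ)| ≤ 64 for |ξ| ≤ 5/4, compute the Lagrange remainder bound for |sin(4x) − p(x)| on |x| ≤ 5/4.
125/6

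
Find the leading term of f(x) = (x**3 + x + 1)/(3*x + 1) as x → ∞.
x**2/3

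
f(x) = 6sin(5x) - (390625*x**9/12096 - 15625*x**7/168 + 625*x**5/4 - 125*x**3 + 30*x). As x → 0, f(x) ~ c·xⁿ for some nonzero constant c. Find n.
11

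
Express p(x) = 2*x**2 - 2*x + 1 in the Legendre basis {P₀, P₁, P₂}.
(5/3)P₀ + (-2)P₁ + (4/3)P₂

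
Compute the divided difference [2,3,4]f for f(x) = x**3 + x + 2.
9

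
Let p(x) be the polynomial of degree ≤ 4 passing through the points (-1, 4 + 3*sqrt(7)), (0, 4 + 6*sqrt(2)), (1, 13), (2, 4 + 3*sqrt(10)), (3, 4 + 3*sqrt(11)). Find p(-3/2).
-315*sqrt(2)/16 - 135*sqrt(10)/32 + 105*sqrt(11)/128 + 945*sqrt(7)/128 + 1957/64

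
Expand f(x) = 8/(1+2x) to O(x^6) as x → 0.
8 - 16*x + 32*x**2 - 64*x**3 + 128*x**4 - 256*x**5 + O(x**6)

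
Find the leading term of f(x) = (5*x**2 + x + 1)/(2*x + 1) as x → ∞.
5*x/2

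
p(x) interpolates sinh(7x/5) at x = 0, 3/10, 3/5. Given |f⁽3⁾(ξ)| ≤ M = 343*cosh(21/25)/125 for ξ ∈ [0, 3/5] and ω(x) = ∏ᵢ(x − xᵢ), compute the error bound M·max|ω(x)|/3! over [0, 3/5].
343*sqrt(3)*cosh(21/25)/125000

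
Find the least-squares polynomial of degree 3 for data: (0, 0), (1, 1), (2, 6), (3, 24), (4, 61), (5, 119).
31/126 + (-871/756)x + (2/9)x² + (103/108)x³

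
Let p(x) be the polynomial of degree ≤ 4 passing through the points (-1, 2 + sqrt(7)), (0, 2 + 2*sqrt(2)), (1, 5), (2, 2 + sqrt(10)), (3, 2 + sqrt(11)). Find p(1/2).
-5*sqrt(10)/32 - 5*sqrt(7)/128 + 3*sqrt(11)/128 + 15*sqrt(2)/16 + 263/64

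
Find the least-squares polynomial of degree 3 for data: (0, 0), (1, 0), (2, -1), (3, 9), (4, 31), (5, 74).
23/126 + (331/756)x + (-149/63)x² + (113/108)x³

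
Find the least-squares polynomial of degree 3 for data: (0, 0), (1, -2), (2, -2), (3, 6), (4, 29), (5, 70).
11/126 + (-185/108)x + (-193/126)x² + (101/108)x³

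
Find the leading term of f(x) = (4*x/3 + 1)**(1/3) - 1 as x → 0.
4*x/9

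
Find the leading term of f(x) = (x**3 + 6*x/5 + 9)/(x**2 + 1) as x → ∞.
x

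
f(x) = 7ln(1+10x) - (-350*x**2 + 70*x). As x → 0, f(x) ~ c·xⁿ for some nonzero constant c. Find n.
3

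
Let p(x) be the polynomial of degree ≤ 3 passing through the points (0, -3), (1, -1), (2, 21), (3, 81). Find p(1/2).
-27/8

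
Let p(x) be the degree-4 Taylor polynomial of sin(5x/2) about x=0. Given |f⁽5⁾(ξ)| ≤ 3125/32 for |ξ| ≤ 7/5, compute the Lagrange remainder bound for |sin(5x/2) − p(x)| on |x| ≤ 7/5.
16807/3840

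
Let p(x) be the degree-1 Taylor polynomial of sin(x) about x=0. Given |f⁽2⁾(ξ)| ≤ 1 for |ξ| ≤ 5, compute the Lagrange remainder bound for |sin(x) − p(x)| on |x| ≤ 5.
25/2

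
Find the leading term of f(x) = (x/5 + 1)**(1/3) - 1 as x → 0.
x/15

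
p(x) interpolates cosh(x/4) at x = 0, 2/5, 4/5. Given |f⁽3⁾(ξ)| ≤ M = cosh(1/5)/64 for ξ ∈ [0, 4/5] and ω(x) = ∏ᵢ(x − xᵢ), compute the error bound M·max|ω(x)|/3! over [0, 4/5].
sqrt(3)*cosh(1/5)/27000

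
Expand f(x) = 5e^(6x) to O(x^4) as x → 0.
5 + 30*x + 90*x**2 + 180*x**3 + O(x**4)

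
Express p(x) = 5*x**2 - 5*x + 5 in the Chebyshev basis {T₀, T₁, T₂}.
(15/2)T₀ + (-5)T₁ + (5/2)T₂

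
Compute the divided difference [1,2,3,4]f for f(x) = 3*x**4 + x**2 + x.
30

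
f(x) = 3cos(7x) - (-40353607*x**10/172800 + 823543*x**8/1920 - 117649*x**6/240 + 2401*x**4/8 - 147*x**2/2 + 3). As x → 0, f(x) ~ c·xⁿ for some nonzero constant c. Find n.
12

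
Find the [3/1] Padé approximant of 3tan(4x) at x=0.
64*x**3 + 12*x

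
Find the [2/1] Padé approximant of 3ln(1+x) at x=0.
x*(x + 6)/(2*(2*x/3 + 1))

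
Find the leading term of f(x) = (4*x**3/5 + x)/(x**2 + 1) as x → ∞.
4*x/5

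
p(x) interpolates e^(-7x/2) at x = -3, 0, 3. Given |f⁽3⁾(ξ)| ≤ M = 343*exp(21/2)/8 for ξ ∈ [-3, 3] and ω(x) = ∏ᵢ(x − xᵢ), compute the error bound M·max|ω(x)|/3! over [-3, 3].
343*sqrt(3)*exp(21/2)/8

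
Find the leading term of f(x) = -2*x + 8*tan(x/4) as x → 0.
x**3/24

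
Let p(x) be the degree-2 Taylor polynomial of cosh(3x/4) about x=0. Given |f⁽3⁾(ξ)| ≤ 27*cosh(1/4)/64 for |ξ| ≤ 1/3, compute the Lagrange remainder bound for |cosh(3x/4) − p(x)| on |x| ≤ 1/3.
cosh(1/4)/384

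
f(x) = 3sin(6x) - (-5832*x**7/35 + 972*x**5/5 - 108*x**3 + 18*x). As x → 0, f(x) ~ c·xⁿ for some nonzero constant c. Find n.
9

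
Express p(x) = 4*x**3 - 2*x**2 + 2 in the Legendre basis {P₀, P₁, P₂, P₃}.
(4/3)P₀ + (12/5)P₁ + (-4/3)P₂ + (8/5)P₃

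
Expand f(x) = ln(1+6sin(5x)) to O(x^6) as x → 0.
30*x - 450*x**2 + 8875*x**3 - 198750*x**4 + 18990625*x**5/4 + O(x**6)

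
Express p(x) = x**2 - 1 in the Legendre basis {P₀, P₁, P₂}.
(-2/3)P₀ + (2/3)P₂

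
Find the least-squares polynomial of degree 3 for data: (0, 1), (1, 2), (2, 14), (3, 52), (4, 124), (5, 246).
43/42 + (-283/252)x + (-5/42)x² + (73/36)x³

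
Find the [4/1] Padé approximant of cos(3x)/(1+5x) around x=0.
(27*x**4/8 - 9*x**2/2 + 1)/(5*x + 1)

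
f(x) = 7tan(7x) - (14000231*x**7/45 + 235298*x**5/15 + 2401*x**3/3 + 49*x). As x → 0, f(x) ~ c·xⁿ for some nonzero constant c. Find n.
9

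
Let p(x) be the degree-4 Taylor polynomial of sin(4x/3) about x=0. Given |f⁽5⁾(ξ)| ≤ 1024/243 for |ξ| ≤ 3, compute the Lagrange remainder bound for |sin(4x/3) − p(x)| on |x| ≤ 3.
128/15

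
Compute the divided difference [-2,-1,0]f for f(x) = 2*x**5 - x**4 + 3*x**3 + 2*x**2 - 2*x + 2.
-44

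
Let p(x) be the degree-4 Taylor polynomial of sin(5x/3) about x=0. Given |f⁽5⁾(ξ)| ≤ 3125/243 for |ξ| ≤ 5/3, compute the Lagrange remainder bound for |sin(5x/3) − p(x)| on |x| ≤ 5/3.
1953125/1417176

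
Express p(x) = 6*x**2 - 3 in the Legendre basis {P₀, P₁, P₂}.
-P₀ + (4)P₂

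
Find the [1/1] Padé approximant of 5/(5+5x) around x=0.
1/(x + 1)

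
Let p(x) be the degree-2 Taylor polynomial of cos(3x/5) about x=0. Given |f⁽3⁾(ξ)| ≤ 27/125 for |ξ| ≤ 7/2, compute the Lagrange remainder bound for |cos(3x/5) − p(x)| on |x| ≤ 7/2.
3087/2000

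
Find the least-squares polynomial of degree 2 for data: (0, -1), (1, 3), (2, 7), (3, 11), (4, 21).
-17/35 + (62/35)x + (6/7)x²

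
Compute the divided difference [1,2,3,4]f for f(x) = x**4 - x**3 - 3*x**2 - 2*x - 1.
9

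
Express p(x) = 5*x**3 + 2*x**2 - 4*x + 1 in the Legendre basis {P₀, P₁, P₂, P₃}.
(5/3)P₀ - P₁ + (4/3)P₂ + (2)P₃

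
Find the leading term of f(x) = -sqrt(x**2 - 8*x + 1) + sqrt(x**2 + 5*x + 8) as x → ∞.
13/2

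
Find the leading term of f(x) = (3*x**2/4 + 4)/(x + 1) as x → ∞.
3*x/4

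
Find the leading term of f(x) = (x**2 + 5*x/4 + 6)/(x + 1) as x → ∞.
x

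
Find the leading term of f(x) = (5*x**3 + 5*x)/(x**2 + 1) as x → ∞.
5*x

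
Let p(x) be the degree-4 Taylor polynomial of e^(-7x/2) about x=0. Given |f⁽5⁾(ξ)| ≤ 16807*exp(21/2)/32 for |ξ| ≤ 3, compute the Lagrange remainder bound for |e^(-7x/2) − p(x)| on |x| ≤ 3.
1361367*exp(21/2)/1280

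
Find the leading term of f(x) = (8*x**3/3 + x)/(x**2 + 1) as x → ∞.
8*x/3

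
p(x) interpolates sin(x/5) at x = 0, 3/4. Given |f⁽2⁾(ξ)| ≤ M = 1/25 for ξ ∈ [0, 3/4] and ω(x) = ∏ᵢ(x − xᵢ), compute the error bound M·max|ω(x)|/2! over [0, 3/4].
9/3200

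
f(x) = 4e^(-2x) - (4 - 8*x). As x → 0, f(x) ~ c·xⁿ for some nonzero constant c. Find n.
2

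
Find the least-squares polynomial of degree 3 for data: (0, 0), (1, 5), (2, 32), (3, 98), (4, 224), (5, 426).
(19/42)x + (43/28)x² + (37/12)x³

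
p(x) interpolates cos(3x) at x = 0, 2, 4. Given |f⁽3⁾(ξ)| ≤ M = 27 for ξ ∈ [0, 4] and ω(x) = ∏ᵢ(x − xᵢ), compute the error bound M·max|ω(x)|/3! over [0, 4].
8*sqrt(3)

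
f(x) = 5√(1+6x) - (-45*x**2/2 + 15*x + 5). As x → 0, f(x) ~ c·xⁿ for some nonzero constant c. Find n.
3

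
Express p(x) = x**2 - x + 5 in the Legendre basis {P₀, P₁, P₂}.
(16/3)P₀ - P₁ + (2/3)P₂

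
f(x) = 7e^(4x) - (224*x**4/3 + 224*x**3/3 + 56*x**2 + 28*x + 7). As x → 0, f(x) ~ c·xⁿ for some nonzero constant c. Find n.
5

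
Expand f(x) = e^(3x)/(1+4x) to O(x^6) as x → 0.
1 - x + 17*x**2/2 - 59*x**3/2 + 971*x**4/8 - 19339*x**5/40 + O(x**6)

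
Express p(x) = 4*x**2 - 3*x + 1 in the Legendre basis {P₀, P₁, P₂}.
(7/3)P₀ + (-3)P₁ + (8/3)P₂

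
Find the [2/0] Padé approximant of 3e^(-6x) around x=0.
54*x**2 - 18*x + 3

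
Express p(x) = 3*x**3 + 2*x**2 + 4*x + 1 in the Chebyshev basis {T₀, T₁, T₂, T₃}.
(2)T₀ + (25/4)T₁ + T₂ + (3/4)T₃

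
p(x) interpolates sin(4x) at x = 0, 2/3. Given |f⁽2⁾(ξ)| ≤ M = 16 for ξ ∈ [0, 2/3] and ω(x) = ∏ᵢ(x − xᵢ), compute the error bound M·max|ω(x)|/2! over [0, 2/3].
8/9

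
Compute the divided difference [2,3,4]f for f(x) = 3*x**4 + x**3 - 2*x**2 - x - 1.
172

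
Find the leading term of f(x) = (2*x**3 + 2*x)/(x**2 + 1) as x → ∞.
2*x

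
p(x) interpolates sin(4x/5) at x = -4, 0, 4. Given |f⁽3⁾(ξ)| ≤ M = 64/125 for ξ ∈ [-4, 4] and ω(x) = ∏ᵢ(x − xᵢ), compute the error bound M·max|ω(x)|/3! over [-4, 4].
4096*sqrt(3)/3375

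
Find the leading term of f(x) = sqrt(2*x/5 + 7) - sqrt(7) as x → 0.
sqrt(7)*x/35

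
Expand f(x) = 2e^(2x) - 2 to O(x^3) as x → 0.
4*x + 4*x**2 + O(x**3)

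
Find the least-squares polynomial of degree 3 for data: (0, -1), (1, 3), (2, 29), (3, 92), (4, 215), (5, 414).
-23/21 + (71/126)x + (67/84)x² + (113/36)x³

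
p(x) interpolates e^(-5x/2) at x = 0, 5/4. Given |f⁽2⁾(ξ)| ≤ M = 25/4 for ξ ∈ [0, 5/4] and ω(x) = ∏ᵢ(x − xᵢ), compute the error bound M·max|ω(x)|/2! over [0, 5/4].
625/512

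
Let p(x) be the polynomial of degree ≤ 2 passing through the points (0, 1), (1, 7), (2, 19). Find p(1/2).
13/4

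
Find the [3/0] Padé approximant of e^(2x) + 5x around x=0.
4*x**3/3 + 2*x**2 + 7*x + 1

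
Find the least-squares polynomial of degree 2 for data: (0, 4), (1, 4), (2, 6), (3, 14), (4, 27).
153/35 + (-124/35)x + (16/7)x²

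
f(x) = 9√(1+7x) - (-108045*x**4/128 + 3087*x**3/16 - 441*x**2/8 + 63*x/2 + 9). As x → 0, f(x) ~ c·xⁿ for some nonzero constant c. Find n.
5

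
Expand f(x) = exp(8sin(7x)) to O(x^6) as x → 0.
1 + 56*x + 1568*x**2 + 28812*x**3 + 384160*x**4 + 58101799*x**5/15 + O(x**6)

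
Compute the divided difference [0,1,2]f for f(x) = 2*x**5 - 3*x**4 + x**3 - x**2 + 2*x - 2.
11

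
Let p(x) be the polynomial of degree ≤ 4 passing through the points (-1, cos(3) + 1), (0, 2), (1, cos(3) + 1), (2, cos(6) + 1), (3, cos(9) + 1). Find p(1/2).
85*cos(3)/128 - 5*cos(6)/32 + 3*cos(9)/128 + 47/32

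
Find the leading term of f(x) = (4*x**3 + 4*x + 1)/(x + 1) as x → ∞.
4*x**2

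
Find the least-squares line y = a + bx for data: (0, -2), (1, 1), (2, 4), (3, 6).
a = -9/5, b = 27/10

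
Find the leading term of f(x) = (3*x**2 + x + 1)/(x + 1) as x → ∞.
3*x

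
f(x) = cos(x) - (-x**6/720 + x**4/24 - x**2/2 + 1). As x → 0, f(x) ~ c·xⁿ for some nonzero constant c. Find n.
8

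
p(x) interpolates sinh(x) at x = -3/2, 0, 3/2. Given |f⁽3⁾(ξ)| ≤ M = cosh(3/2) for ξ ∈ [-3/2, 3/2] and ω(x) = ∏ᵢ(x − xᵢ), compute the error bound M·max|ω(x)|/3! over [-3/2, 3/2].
sqrt(3)*cosh(3/2)/8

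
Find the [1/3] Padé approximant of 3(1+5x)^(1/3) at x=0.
(25*x/2 + 3)/(125*x**3/81 - 25*x**2/18 + 5*x/2 + 1)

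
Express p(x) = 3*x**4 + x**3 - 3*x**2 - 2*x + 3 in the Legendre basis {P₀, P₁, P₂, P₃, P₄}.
(13/5)P₀ + (-7/5)P₁ + (-2/7)P₂ + (2/5)P₃ + (24/35)P₄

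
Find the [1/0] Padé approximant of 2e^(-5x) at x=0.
2 - 10*x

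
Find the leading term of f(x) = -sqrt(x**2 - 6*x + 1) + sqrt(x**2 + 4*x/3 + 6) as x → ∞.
11/3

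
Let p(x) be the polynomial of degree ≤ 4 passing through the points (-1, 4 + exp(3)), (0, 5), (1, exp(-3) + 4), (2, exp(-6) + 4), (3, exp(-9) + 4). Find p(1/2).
(-20*exp(3) + 3 + 90*exp(6) + (572 - 5*exp(3))*exp(9))*exp(-9)/128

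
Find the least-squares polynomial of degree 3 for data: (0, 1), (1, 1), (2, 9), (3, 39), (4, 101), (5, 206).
71/63 + (-545/378)x + (-253/252)x² + (205/108)x³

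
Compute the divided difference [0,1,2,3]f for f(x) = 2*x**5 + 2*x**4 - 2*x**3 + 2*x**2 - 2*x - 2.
60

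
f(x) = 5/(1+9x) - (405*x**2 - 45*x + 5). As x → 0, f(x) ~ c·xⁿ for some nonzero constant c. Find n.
3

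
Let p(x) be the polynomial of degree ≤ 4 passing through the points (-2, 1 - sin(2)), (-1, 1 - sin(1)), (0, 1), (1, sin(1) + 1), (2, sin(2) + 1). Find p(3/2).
5*sin(2)/16 + 7*sin(1)/8 + 1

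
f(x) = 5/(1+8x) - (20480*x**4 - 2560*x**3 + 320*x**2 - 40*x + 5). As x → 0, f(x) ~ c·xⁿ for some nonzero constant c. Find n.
5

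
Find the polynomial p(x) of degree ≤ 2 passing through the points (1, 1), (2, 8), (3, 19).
2*x**2 + x - 2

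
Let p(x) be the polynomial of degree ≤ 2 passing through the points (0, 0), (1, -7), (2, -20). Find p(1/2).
-11/4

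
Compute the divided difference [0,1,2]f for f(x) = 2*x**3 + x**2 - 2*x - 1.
7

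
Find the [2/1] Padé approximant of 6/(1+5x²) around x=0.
6 - 30*x**2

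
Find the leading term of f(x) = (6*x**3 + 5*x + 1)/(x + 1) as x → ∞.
6*x**2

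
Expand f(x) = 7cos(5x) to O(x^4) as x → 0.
7 - 175*x**2/2 + O(x**4)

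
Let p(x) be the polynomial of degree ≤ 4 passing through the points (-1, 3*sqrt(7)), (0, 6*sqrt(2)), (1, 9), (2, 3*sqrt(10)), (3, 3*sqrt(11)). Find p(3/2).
-15*sqrt(2)/16 - 15*sqrt(11)/128 + 9*sqrt(7)/128 + 45*sqrt(10)/32 + 405/64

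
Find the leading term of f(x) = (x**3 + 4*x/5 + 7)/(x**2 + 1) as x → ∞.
x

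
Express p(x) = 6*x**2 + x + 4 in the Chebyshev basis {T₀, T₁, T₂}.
(7)T₀ + T₁ + (3)T₂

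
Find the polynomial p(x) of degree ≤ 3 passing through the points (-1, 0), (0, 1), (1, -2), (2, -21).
-2*x**3 - 2*x**2 + x + 1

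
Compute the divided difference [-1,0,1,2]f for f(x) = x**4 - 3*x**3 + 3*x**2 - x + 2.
-1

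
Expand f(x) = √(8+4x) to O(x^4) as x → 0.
2*sqrt(2) + sqrt(2)*x/2 - sqrt(2)*x**2/16 + sqrt(2)*x**3/64 + O(x**4)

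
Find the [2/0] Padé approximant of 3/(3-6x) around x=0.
4*x**2 + 2*x + 1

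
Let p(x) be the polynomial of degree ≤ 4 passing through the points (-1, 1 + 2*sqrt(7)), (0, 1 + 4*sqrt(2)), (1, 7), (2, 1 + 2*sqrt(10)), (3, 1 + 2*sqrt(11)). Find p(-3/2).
-105*sqrt(2)/8 - 45*sqrt(10)/16 + 35*sqrt(11)/64 + 315*sqrt(7)/64 + 599/32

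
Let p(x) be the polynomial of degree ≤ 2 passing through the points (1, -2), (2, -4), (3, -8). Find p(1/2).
-7/4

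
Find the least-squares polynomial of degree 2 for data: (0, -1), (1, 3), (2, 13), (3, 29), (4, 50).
-38/35 + (48/35)x + (20/7)x²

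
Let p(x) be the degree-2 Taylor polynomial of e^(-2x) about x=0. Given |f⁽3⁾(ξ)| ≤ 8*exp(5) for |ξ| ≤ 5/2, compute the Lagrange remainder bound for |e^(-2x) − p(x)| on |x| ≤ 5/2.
125*exp(5)/6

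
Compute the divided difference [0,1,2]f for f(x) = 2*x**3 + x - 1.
6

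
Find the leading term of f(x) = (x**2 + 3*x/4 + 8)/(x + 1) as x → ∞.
x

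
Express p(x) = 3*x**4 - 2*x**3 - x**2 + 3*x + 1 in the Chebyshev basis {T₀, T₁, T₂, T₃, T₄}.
(13/8)T₀ + (3/2)T₁ + T₂ + (-1/2)T₃ + (3/8)T₄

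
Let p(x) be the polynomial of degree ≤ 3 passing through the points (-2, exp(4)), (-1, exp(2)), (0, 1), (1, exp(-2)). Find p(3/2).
((-5*exp(4) - 35 + 21*exp(2))*exp(2) + 35)*exp(-2)/16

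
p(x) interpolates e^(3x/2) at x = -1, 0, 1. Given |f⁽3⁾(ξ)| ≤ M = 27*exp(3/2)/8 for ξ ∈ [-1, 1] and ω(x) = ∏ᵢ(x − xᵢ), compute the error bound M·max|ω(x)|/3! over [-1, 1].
sqrt(3)*exp(3/2)/8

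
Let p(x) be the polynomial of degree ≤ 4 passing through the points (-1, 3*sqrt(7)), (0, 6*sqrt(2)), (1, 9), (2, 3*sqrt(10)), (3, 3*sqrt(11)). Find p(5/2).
-315/64 - 15*sqrt(7)/128 + 21*sqrt(2)/16 + 105*sqrt(11)/128 + 105*sqrt(10)/32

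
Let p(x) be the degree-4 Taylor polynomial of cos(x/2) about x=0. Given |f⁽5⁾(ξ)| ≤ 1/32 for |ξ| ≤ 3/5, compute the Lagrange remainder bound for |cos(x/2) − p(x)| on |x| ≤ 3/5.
81/4000000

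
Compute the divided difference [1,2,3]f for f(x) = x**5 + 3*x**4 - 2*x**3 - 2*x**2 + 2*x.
151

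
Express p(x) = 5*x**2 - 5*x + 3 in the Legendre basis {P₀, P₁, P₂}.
(14/3)P₀ + (-5)P₁ + (10/3)P₂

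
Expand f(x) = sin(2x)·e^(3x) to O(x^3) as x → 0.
2*x + 6*x**2 + O(x**3)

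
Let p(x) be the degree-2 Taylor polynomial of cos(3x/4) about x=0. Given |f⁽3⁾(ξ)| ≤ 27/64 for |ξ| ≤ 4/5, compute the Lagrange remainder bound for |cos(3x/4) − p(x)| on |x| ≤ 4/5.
9/250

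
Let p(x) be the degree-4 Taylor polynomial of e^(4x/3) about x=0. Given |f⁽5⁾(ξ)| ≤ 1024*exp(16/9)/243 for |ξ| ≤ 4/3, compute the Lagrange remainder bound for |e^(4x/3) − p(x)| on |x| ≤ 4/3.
131072*exp(16/9)/885735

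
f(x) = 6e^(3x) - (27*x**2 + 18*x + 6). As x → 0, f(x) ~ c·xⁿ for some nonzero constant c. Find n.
3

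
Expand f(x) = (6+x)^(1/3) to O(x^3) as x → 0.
6**(1/3) + 6**(1/3)*x/18 - 6**(1/3)*x**2/324 + O(x**3)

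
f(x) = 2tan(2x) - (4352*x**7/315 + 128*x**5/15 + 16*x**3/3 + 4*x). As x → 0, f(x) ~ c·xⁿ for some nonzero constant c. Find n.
9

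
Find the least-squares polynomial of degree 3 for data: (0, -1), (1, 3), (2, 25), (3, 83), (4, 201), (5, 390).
-52/63 + (68/189)x + (-1/36)x² + (337/108)x³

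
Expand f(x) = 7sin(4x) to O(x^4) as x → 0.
28*x - 224*x**3/3 + O(x**4)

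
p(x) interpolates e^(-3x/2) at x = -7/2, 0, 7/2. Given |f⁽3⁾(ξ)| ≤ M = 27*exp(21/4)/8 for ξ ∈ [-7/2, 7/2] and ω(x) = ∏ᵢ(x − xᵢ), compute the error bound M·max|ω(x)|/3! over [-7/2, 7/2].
343*sqrt(3)*exp(21/4)/64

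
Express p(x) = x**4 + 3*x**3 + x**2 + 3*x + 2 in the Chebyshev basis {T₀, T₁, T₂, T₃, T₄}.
(23/8)T₀ + (21/4)T₁ + T₂ + (3/4)T₃ + (1/8)T₄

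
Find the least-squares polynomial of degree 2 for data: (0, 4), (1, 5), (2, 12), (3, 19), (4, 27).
17/5 + (2)x + x²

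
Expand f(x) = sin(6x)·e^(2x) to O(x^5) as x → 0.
6*x + 12*x**2 - 24*x**3 - 64*x**4 + O(x**5)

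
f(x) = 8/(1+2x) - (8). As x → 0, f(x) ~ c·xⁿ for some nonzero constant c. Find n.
1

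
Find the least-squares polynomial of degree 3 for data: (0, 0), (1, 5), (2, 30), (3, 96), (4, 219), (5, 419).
1/14 + (23/84)x + (9/7)x² + (37/12)x³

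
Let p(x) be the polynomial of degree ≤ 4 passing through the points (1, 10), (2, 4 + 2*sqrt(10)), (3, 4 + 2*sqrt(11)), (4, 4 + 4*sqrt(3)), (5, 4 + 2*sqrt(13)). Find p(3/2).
-35*sqrt(11)/32 - 5*sqrt(13)/64 + 7*sqrt(3)/8 + 361/64 + 35*sqrt(10)/16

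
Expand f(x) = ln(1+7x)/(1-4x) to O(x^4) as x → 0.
7*x + 7*x**2/2 + 385*x**3/3 + O(x**4)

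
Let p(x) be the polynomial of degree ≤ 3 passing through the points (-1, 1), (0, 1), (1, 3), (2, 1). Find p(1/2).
17/8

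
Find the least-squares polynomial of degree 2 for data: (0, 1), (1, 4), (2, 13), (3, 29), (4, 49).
6/7 + (27/70)x + (41/14)x²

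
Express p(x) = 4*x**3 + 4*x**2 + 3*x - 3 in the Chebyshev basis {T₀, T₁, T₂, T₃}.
-T₀ + (6)T₁ + (2)T₂ + T₃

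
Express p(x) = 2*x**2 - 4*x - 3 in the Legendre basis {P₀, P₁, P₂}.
(-7/3)P₀ + (-4)P₁ + (4/3)P₂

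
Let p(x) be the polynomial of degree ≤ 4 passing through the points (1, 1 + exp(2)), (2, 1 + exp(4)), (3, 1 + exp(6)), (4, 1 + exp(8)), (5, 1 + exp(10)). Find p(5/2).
-5*exp(8)/32 - 5*exp(2)/128 + 1 + 15*exp(4)/32 + 45*exp(6)/64 + 3*exp(10)/128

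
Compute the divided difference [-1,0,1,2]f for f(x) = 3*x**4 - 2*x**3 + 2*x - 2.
4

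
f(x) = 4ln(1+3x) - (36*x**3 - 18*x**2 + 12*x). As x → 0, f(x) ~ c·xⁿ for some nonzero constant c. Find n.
4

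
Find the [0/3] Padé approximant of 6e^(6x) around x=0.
6/(-36*x**3 + 18*x**2 - 6*x + 1)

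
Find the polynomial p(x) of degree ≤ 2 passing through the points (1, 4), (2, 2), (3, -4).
-2*x**2 + 4*x + 2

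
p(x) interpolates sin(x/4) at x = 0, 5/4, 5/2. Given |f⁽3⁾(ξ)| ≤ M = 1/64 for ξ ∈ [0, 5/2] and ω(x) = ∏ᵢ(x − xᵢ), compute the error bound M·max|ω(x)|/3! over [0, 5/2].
125*sqrt(3)/110592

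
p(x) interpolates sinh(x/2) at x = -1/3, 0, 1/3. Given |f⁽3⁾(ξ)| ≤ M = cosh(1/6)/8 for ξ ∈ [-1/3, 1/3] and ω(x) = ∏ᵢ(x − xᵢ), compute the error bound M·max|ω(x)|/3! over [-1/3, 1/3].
sqrt(3)*cosh(1/6)/5832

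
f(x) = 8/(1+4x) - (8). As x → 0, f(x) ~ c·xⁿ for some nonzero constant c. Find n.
1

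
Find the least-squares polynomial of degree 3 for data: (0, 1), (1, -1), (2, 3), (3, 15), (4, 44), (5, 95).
107/126 + (-1049/756)x + (-115/126)x² + (107/108)x³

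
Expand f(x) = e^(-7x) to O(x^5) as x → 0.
1 - 7*x + 49*x**2/2 - 343*x**3/6 + 2401*x**4/24 + O(x**5)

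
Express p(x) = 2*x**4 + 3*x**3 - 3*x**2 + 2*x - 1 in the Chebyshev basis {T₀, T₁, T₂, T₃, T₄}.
(-7/4)T₀ + (17/4)T₁ + (-1/2)T₂ + (3/4)T₃ + (1/4)T₄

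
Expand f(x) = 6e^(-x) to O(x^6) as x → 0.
6 - 6*x + 3*x**2 - x**3 + x**4/4 - x**5/20 + O(x**6)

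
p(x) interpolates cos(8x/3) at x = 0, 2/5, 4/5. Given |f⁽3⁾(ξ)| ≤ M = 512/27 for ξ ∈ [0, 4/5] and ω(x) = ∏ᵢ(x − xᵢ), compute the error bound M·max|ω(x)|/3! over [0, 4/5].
4096*sqrt(3)/91125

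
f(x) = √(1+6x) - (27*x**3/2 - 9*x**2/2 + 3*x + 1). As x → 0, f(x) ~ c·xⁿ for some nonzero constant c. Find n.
4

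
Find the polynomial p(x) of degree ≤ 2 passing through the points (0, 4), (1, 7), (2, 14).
2*x**2 + x + 4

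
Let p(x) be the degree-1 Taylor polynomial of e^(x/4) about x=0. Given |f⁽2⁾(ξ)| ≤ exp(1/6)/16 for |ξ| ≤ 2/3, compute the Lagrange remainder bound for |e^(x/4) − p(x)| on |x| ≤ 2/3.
exp(1/6)/72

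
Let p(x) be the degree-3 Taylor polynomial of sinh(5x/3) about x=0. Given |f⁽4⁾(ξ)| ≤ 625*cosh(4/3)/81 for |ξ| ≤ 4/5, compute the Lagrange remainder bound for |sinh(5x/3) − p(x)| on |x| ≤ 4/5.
32*cosh(4/3)/243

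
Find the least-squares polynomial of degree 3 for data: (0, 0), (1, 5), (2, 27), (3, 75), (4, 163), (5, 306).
-29/126 + (311/108)x + (233/252)x² + (58/27)x³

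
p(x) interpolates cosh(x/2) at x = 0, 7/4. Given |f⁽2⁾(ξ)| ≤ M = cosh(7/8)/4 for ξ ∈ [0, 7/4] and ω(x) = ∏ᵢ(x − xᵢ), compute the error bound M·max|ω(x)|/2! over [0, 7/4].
49*cosh(7/8)/512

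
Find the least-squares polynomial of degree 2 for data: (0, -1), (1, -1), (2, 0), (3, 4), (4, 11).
-27/35 + (-137/70)x + (17/14)x²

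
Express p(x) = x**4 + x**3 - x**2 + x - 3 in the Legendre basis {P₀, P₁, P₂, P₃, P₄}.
(-47/15)P₀ + (8/5)P₁ + (-2/21)P₂ + (2/5)P₃ + (8/35)P₄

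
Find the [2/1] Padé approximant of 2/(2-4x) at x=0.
1/(1 - 2*x)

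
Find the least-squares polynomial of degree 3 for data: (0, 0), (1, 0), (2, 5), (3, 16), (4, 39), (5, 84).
-41/126 + (1667/756)x + (-233/126)x² + (103/108)x³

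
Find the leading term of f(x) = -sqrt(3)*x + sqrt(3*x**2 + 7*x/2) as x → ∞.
7*sqrt(3)/12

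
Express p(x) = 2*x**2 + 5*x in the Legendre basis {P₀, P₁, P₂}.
(2/3)P₀ + (5)P₁ + (4/3)P₂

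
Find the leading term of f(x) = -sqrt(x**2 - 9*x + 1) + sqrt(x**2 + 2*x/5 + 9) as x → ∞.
47/10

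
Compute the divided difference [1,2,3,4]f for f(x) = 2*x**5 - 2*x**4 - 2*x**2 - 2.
110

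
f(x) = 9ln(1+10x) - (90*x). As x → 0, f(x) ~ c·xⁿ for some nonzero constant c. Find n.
2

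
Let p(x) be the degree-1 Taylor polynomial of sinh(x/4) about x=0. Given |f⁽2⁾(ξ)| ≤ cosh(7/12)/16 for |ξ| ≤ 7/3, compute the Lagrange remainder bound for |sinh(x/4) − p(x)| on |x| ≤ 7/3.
49*cosh(7/12)/288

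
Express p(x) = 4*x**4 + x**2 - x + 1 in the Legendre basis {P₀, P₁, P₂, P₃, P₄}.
(32/15)P₀ - P₁ + (62/21)P₂ + (32/35)P₄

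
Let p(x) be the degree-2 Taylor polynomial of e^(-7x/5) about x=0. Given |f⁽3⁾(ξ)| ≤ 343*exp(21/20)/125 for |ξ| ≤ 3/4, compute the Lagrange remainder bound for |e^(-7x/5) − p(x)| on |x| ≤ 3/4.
3087*exp(21/20)/16000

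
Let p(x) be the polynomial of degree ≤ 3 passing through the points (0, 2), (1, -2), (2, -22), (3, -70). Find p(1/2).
5/4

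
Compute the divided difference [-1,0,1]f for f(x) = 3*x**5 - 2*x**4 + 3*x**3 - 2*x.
-2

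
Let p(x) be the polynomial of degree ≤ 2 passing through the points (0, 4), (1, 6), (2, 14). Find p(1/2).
17/4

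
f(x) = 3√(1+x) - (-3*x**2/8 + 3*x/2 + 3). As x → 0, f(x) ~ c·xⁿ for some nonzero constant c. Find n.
3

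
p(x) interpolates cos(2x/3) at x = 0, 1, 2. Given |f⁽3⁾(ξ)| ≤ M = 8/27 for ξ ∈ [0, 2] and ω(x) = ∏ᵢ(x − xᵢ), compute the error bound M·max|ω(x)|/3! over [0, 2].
8*sqrt(3)/729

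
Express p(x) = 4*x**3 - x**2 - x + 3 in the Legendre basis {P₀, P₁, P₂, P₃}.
(8/3)P₀ + (7/5)P₁ + (-2/3)P₂ + (8/5)P₃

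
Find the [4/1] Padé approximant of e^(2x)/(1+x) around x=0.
(2*x**4/5 + 8*x**3/15 + 6*x**2/5 + 6*x/5 + 1)/(x/5 + 1)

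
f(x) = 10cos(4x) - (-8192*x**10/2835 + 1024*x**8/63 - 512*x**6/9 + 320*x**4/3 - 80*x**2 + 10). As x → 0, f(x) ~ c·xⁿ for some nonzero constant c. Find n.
12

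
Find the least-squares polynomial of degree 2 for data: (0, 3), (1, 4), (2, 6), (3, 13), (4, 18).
20/7 + (13/70)x + (13/14)x²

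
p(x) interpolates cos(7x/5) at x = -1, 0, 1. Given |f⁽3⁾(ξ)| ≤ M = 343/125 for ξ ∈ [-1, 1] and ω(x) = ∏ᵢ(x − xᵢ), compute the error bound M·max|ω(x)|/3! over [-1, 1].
343*sqrt(3)/3375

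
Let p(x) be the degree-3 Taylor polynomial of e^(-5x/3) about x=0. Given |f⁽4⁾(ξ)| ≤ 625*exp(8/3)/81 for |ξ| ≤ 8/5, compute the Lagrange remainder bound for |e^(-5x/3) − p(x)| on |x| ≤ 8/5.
512*exp(8/3)/243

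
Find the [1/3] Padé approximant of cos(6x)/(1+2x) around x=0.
(1 - 15*x/2)/(-99*x**3 + 3*x**2 - 11*x/2 + 1)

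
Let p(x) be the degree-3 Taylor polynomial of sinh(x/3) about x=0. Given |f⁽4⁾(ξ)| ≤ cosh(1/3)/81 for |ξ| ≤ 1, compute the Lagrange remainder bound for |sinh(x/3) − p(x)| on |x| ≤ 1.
cosh(1/3)/1944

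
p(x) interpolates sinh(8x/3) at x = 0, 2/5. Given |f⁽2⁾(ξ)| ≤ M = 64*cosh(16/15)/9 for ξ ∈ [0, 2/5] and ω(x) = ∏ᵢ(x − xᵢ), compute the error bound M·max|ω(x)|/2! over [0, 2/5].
32*cosh(16/15)/225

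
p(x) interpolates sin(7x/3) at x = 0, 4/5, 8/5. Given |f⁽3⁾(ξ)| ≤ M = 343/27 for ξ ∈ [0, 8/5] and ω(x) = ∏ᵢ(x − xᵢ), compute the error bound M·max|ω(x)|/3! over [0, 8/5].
21952*sqrt(3)/91125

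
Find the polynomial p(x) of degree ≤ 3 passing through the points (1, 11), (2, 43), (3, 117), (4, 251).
3*x**3 + 3*x**2 + 2*x + 3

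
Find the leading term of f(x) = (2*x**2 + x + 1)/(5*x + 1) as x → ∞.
2*x/5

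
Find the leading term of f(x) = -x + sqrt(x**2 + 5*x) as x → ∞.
5/2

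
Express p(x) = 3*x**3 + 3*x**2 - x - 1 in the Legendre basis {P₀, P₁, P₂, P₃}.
(4/5)P₁ + (2)P₂ + (6/5)P₃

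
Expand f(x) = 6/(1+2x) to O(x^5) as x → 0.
6 - 12*x + 24*x**2 - 48*x**3 + 96*x**4 + O(x**5)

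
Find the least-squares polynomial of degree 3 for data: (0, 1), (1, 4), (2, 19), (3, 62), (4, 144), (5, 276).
151/126 + (-541/756)x + (103/126)x² + (223/108)x³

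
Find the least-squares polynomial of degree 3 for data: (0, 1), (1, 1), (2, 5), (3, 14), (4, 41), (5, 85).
61/63 + (193/189)x + (-104/63)x² + (26/27)x³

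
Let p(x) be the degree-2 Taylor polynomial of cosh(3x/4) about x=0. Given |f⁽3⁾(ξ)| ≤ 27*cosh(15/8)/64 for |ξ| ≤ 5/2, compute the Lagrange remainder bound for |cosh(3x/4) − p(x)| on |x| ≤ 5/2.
1125*cosh(15/8)/1024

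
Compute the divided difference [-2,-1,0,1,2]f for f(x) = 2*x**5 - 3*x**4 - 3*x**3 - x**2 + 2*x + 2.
-3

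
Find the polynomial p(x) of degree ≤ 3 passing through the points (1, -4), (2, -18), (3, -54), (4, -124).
-2*x**3 + x**2 - 3*x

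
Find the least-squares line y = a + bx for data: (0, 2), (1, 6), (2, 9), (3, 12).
a = 23/10, b = 33/10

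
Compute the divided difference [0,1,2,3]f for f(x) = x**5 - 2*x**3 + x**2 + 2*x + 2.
23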